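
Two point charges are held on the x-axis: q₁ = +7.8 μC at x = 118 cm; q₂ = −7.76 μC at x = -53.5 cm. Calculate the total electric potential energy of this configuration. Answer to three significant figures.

The work to assemble the configuration equals its total potential energy, U = Σ kqᵢqⱼ/rᵢⱼ over all pairs.
Pair separations: r₁₂ = 1.71 m.
U = (-0.317) = -0.317 J.

-0.317 J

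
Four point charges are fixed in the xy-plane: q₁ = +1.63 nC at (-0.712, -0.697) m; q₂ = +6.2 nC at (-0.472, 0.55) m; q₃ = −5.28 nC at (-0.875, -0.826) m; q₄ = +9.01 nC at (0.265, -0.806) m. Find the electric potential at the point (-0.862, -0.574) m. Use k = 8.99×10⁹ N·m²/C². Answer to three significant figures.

Electric potential is a scalar, so the contributions from each charge add algebraically: V = Σ kqᵢ/rᵢ.
Distances from the field point to each charge: r₁ = 0.194 m, r₂ = 1.19 m, r₃ = 0.252 m, r₄ = 1.15 m.
V = k[(1.63×10⁻⁹)/(0.194) + (6.20×10⁻⁹)/(1.19) + (-5.28×10⁻⁹)/(0.252) + (9.01×10⁻⁹)/(1.15)] = 4.67 V.

4.67 V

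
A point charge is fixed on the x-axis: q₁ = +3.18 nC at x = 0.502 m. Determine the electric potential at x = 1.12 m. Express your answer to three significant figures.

46.3 V

The total potential is the scalar sum of each charge's contribution, V = Σ kqᵢ/rᵢ.
V = k[(3.18×10⁻⁹)/(0.618)] = 46.3 V.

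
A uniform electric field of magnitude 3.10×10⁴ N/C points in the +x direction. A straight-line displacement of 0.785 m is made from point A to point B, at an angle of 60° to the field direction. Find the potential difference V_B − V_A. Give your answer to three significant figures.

-1.22×10⁴ V

Only the component of displacement along E changes the potential: ΔV = −E·d·cosθ.
ΔV = −(3.10×10⁴ V/m)(0.785 m)cos60° = -1.22×10⁴ V.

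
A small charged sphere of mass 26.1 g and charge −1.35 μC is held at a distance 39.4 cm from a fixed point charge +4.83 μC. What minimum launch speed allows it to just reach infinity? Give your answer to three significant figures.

3.38 m/s

To just escape, total mechanical energy must reach zero at infinity: ½mv²_min + U = 0, so ½mv²_min = −U = |kQq|/r.
|U| = |kQq|/r = (8.99×10⁹ N·m²/C²)(4.83×10⁻⁶)(1.35×10⁻⁶)/(0.394) = 0.149 J.
v_min = √(2|U|/m) = √(2·0.149/0.0261) = 3.38 m/s.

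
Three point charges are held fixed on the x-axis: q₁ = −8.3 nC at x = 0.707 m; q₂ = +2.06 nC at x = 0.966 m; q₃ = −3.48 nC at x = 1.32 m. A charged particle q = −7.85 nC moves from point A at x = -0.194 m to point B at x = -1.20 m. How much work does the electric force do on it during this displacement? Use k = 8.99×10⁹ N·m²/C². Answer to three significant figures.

3.49×10⁻⁷ J

The work done by the electric force is W_field = −ΔU = −q(V_B − V_A) = q(V_A − V_B).
At A: distances to the source charges are 0.901 m, 1.16 m, 1.51 m; V_A = Σ kqᵢ/rᵢ = -87.5 V.
At B: distances to the source charges are 1.91 m, 2.17 m, 2.52 m; V_B = Σ kqᵢ/rᵢ = -43.0 V.
ΔV = V_B − V_A = 44.5 V.
W_field = −qΔV = −(-7.85×10⁻⁹ C)(44.5 V) = 3.49×10⁻⁷ J.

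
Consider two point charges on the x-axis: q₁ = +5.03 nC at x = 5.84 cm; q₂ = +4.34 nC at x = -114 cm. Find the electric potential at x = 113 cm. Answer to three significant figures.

59.4 V

The total potential is the scalar sum of each charge's contribution, V = Σ kqᵢ/rᵢ.
Distances from the field point to each charge: r₁ = 1.07 m, r₂ = 2.27 m.
V = k[(5.03×10⁻⁹)/(1.07) + (4.34×10⁻⁹)/(2.27)] = 59.4 V.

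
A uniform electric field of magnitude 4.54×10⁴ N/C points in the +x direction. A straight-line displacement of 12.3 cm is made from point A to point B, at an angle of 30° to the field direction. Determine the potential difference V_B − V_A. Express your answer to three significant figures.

-4840 V

Only the component of displacement along E changes the potential: ΔV = −E·d·cosθ.
ΔV = −(4.54×10⁴ V/m)(0.123 m)cos30° = -4840 V.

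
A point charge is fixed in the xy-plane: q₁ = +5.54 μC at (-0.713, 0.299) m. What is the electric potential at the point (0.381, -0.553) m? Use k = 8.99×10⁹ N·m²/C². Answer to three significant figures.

3.59×10⁴ V

Electric potential is a scalar, so the contributions from each charge add algebraically: V = Σ kqᵢ/rᵢ.
Distances from the field point to each charge: r₁ = 1.39 m.
V = k[(5.54×10⁻⁶)/(1.39)] = 3.59×10⁴ V.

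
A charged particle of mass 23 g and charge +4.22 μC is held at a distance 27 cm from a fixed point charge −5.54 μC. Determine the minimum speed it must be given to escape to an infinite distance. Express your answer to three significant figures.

8.23 m/s

To just escape, total mechanical energy must reach zero at infinity: ½mv²_min + U = 0, so ½mv²_min = −U = |kQq|/r.
|U| = |kQq|/r = (8.99×10⁹ N·m²/C²)(5.54×10⁻⁶)(4.22×10⁻⁶)/(0.270) = 0.778 J.
v_min = √(2|U|/m) = √(2·0.778/0.0230) = 8.23 m/s.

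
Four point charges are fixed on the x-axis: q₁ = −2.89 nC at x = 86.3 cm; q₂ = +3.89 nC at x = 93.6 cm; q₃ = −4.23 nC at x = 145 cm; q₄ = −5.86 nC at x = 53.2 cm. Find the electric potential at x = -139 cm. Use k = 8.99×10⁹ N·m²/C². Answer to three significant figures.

The total potential is the scalar sum of each charge's contribution, V = Σ kqᵢ/rᵢ.
Distances from the field point to each charge: r₁ = 2.25 m, r₂ = 2.33 m, r₃ = 2.84 m, r₄ = 1.92 m.
V = k[(-2.89×10⁻⁹)/(2.25) + (3.89×10⁻⁹)/(2.33) + (-4.23×10⁻⁹)/(2.84) + (-5.86×10⁻⁹)/(1.92)] = -37.3 V.

-37.3 V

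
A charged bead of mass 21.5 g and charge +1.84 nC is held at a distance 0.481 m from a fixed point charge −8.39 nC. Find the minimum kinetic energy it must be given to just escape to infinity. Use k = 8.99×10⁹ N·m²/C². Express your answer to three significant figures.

To just escape, total mechanical energy must reach zero at infinity: ½mv²_min + U = 0, so ½mv²_min = −U = |kQq|/r.
|U| = |kQq|/r = (8.99×10⁹ N·m²/C²)(8.39×10⁻⁹)(1.84×10⁻⁹)/(0.481) = 2.89×10⁻⁷ J.

2.89×10⁻⁷ J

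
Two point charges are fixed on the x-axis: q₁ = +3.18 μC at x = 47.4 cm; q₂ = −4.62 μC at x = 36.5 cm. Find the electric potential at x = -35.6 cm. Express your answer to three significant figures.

-2.32×10⁴ V

Electric potential is a scalar, so the contributions from each charge add algebraically: V = Σ kqᵢ/rᵢ.
Distances from the field point to each charge: r₁ = 0.830 m, r₂ = 0.721 m.
V = k[(3.18×10⁻⁶)/(0.830) + (-4.62×10⁻⁶)/(0.721)] = -2.32×10⁴ V.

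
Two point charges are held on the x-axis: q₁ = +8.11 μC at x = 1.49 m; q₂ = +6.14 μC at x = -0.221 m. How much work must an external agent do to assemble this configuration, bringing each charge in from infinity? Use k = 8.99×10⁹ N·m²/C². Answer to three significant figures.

0.262 J

The work to assemble the configuration equals its total potential energy, U = Σ kqᵢqⱼ/rᵢⱼ over all pairs.
Pair separations: r₁₂ = 1.71 m.
U = (0.262) = 0.262 J.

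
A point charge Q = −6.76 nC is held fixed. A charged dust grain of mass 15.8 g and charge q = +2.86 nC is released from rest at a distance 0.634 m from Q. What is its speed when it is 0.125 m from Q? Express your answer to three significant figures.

0.0119 m/s

Only the electrostatic force acts, so mechanical energy is conserved: ½mv² = U₁ − U₂ = kQq(1/r₁ − 1/r₂).
U₁ − U₂ = (8.99×10⁹ N·m²/C²)(-6.76×10⁻⁹ C)(2.86×10⁻⁹ C)(1/0.634 − 1/0.125) = 1.12×10⁻⁶ J.
v = √(2·1.12×10⁻⁶/0.0158) = 0.0119 m/s.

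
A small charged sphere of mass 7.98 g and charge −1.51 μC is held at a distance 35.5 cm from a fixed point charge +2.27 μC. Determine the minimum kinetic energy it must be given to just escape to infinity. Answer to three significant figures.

0.0868 J

To just escape, total mechanical energy must reach zero at infinity: ½mv²_min + U = 0, so ½mv²_min = −U = |kQq|/r.
|U| = |kQq|/r = (8.99×10⁹ N·m²/C²)(2.27×10⁻⁶)(1.51×10⁻⁶)/(0.355) = 0.0868 J.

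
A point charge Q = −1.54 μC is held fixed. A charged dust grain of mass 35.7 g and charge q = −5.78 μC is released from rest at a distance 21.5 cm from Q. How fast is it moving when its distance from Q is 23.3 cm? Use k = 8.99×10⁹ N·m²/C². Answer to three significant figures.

Only the electrostatic force acts, so mechanical energy is conserved: ½mv² = U₁ − U₂ = kQq(1/r₁ − 1/r₂).
U₁ − U₂ = (8.99×10⁹ N·m²/C²)(-1.54×10⁻⁶ C)(-5.78×10⁻⁶ C)(1/0.215 − 1/0.233) = 0.0288 J.
v = √(2·0.0288/0.0357) = 1.27 m/s.

1.27 m/s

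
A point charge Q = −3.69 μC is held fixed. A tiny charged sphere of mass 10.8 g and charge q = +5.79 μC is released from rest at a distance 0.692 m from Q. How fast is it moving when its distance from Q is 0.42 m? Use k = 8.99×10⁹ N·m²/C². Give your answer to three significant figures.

Only the electrostatic force acts, so mechanical energy is conserved: ½mv² = U₁ − U₂ = kQq(1/r₁ − 1/r₂).
U₁ − U₂ = (8.99×10⁹ N·m²/C²)(-3.69×10⁻⁶ C)(5.79×10⁻⁶ C)(1/0.692 − 1/0.420) = 0.180 J.
v = √(2·0.180/0.0108) = 5.77 m/s.

5.77 m/s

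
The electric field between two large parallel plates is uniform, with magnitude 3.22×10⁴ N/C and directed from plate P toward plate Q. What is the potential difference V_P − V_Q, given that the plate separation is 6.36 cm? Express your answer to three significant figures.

2050 V

In a uniform field, potential decreases in the direction of E: ΔV = −E·d for a displacement d parallel to E.
Going from Q to P is a displacement of 6.36 cm opposite to the field, so V_P − V_Q = +Ed = 2050 V.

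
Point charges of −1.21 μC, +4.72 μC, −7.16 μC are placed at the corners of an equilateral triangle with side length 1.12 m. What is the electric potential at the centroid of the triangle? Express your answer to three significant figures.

Electric potential is a scalar, so the contributions from each charge add algebraically: V = Σ kqᵢ/rᵢ.
The distance from each vertex to the centroid is a/√3 = 0.647 m.
V = k[(-1.21×10⁻⁶)/(0.647) + (4.72×10⁻⁶)/(0.647) + (-7.16×10⁻⁶)/(0.647)] = -5.07×10⁴ V.

-5.07×10⁴ V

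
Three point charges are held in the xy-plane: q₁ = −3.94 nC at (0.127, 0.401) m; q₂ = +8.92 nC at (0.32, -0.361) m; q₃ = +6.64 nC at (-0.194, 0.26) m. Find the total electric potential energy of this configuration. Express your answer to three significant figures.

-4.12×10⁻⁷ J

The assembly work is the sum of pairwise potential energies, U = Σ_{i<j} kqᵢqⱼ/rᵢⱼ.
Pair separations: r₁₂ = 0.786 m, r₁₃ = 0.351 m, r₂₃ = 0.806 m.
U = (-4.02×10⁻⁷) + (-6.71×10⁻⁷) + (6.61×10⁻⁷) = -4.12×10⁻⁷ J.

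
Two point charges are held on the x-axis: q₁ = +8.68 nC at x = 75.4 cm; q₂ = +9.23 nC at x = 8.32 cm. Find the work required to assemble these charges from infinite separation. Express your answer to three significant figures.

1.07×10⁻⁶ J

The work to assemble the configuration equals its total potential energy, U = Σ kqᵢqⱼ/rᵢⱼ over all pairs.
Pair separations: r₁₂ = 0.671 m.
U = (1.07×10⁻⁶) = 1.07×10⁻⁶ J.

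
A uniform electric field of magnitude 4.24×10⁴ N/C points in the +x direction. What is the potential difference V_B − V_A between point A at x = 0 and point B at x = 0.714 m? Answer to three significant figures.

In a uniform field, potential decreases in the direction of E: V_B − V_A = −E·Δx.
V_B − V_A = −(4.24×10⁴ V/m)(0.714 m) = -3.03×10⁴ V.

-3.03×10⁴ V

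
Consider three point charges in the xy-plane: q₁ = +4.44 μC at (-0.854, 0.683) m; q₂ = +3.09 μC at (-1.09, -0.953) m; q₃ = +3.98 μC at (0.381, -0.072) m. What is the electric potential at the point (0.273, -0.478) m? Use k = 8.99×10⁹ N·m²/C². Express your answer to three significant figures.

The total potential is the scalar sum of each charge's contribution, V = Σ kqᵢ/rᵢ.
Distances from the field point to each charge: r₁ = 1.62 m, r₂ = 1.44 m, r₃ = 0.420 m.
V = k[(4.44×10⁻⁶)/(1.62) + (3.09×10⁻⁶)/(1.44) + (3.98×10⁻⁶)/(0.420)] = 1.29×10⁵ V.

1.29×10⁵ V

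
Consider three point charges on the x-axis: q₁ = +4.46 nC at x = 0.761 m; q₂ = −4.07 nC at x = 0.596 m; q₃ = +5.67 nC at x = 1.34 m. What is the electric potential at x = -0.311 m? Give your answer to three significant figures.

The total potential is the scalar sum of each charge's contribution, V = Σ kqᵢ/rᵢ.
Distances from the field point to each charge: r₁ = 1.07 m, r₂ = 0.907 m, r₃ = 1.65 m.
V = k[(4.46×10⁻⁹)/(1.07) + (-4.07×10⁻⁹)/(0.907) + (5.67×10⁻⁹)/(1.65)] = 27.9 V.

27.9 V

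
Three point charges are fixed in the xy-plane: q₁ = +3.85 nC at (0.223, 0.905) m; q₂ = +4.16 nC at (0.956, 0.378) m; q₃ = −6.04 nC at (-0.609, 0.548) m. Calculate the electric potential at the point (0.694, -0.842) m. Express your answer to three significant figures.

20.6 V

Electric potential is a scalar, so the contributions from each charge add algebraically: V = Σ kqᵢ/rᵢ.
Distances from the field point to each charge: r₁ = 1.81 m, r₂ = 1.25 m, r₃ = 1.91 m.
V = k[(3.85×10⁻⁹)/(1.81) + (4.16×10⁻⁹)/(1.25) + (-6.04×10⁻⁹)/(1.91)] = 20.6 V.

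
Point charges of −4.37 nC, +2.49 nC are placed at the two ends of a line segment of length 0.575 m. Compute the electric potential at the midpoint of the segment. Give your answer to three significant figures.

-58.8 V

The total potential is the scalar sum of each charge's contribution, V = Σ kqᵢ/rᵢ.
Each charge is 0.287 m from the midpoint.
V = k[(-4.37×10⁻⁹)/(0.287) + (2.49×10⁻⁹)/(0.287)] = -58.8 V.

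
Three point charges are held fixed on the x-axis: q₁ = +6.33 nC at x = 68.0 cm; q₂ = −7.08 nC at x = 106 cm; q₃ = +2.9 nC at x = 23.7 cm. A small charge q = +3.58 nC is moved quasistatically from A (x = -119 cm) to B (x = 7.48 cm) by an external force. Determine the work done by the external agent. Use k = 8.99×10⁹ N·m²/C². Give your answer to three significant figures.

6.08×10⁻⁷ J

For quasistatic motion the external work equals the change in potential energy: W_ext = qΔV = q(V_B − V_A).
At A: distances to the source charges are 1.87 m, 2.25 m, 1.43 m; V_A = Σ kqᵢ/rᵢ = 20.4 V.
At B: distances to the source charges are 0.605 m, 0.985 m, 0.162 m; V_B = Σ kqᵢ/rᵢ = 190 V.
ΔV = V_B − V_A = 170 V.
W_ext = qΔV = (3.58×10⁻⁹ C)(170 V) = 6.08×10⁻⁷ J.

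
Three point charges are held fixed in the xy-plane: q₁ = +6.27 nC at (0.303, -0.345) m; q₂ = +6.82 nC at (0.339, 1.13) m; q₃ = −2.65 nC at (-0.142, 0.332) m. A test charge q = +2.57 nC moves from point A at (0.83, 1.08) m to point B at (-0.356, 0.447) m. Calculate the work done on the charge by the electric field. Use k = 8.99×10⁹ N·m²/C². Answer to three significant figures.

The work done by the electric force is W_field = −ΔU = −q(V_B − V_A) = q(V_A − V_B).
At A: distances to the source charges are 1.52 m, 0.494 m, 1.23 m; V_A = Σ kqᵢ/rᵢ = 142 V.
At B: distances to the source charges are 1.03 m, 0.974 m, 0.243 m; V_B = Σ kqᵢ/rᵢ = 19.6 V.
ΔV = V_B − V_A = -122 V.
W_field = −qΔV = −(2.57×10⁻⁹ C)(-122 V) = 3.14×10⁻⁷ J.

3.14×10⁻⁷ J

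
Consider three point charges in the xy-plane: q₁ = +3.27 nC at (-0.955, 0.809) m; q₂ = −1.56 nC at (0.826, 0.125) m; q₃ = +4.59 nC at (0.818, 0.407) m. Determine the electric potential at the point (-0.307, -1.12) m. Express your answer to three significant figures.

27.9 V

Electric potential is a scalar, so the contributions from each charge add algebraically: V = Σ kqᵢ/rᵢ.
Distances from the field point to each charge: r₁ = 2.03 m, r₂ = 1.68 m, r₃ = 1.90 m.
V = k[(3.27×10⁻⁹)/(2.03) + (-1.56×10⁻⁹)/(1.68) + (4.59×10⁻⁹)/(1.90)] = 27.9 V.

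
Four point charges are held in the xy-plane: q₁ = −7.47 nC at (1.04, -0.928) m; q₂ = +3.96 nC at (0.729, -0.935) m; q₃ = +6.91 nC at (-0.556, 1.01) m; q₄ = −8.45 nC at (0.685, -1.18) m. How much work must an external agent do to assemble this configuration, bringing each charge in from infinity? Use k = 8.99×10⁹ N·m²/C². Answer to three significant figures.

-1.05×10⁻⁶ J

The assembly work is the sum of pairwise potential energies, U = Σ_{i<j} kqᵢqⱼ/rᵢⱼ.
Pair separations: r₁₂ = 0.311 m, r₁₃ = 2.51 m, r₁₄ = 0.435 m, r₂₃ = 2.33 m, r₂₄ = 0.249 m, r₃₄ = 2.52 m.
Summing all 6 pair terms gives U = -1.05×10⁻⁶ J.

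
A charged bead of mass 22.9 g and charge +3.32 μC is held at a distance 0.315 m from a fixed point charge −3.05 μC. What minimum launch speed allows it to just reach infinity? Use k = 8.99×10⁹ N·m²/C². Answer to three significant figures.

5.02 m/s

To just escape, total mechanical energy must reach zero at infinity: ½mv²_min + U = 0, so ½mv²_min = −U = |kQq|/r.
|U| = |kQq|/r = (8.99×10⁹ N·m²/C²)(3.05×10⁻⁶)(3.32×10⁻⁶)/(0.315) = 0.289 J.
v_min = √(2|U|/m) = √(2·0.289/0.0229) = 5.02 m/s.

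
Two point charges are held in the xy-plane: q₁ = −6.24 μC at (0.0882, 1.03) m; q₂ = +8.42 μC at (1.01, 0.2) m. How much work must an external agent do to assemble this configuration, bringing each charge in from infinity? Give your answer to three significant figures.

-0.381 J

The work to assemble the configuration equals its total potential energy, U = Σ kqᵢqⱼ/rᵢⱼ over all pairs.
Pair separations: r₁₂ = 1.24 m.
U = (-0.381) = -0.381 J.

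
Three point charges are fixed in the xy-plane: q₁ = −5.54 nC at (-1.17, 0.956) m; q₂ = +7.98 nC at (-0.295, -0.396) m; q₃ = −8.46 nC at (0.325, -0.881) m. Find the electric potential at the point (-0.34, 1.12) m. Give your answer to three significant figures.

-47.6 V

The total potential is the scalar sum of each charge's contribution, V = Σ kqᵢ/rᵢ.
Distances from the field point to each charge: r₁ = 0.846 m, r₂ = 1.52 m, r₃ = 2.11 m.
V = k[(-5.54×10⁻⁹)/(0.846) + (7.98×10⁻⁹)/(1.52) + (-8.46×10⁻⁹)/(2.11)] = -47.6 V.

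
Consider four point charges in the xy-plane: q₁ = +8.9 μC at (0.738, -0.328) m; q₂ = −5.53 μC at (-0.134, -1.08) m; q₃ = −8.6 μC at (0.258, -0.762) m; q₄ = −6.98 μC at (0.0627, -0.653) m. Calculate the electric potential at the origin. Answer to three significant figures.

-1.38×10⁵ V

Electric potential is a scalar, so the contributions from each charge add algebraically: V = Σ kqᵢ/rᵢ.
Distances from the field point to each charge: r₁ = 0.808 m, r₂ = 1.09 m, r₃ = 0.804 m, r₄ = 0.656 m.
V = k[(8.90×10⁻⁶)/(0.808) + (-5.53×10⁻⁶)/(1.09) + (-8.60×10⁻⁶)/(0.804) + (-6.98×10⁻⁶)/(0.656)] = -1.38×10⁵ V.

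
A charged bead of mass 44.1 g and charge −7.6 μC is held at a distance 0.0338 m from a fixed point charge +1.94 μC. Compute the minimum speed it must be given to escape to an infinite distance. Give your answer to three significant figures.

13.3 m/s

To just escape, total mechanical energy must reach zero at infinity: ½mv²_min + U = 0, so ½mv²_min = −U = |kQq|/r.
|U| = |kQq|/r = (8.99×10⁹ N·m²/C²)(1.94×10⁻⁶)(7.60×10⁻⁶)/(0.0338) = 3.92 J.
v_min = √(2|U|/m) = √(2·3.92/0.0441) = 13.3 m/s.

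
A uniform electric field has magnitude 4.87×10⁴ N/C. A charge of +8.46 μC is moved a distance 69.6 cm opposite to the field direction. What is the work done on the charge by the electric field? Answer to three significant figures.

The potential change for a displacement 69.6 cm opposite to the field direction is ΔV = +Ed = 3.39×10⁴ V.
W_field = −qΔV = -0.287 J.

-0.287 J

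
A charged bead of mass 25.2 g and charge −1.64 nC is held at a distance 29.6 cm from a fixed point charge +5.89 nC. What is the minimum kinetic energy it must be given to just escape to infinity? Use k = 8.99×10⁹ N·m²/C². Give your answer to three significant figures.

2.93×10⁻⁷ J

To just escape, total mechanical energy must reach zero at infinity: ½mv²_min + U = 0, so ½mv²_min = −U = |kQq|/r.
|U| = |kQq|/r = (8.99×10⁹ N·m²/C²)(5.89×10⁻⁹)(1.64×10⁻⁹)/(0.296) = 2.93×10⁻⁷ J.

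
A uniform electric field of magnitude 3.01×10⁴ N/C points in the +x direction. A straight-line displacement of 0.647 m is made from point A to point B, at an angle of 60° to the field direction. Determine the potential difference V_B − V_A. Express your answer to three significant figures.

-9740 V

Only the component of displacement along E changes the potential: ΔV = −E·d·cosθ.
ΔV = −(3.01×10⁴ V/m)(0.647 m)cos60° = -9740 V.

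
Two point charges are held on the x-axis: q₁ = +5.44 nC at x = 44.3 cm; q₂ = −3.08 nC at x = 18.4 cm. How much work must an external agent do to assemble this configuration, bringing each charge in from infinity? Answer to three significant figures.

-5.82×10⁻⁷ J

The work to assemble the configuration equals its total potential energy, U = Σ kqᵢqⱼ/rᵢⱼ over all pairs.
Pair separations: r₁₂ = 0.259 m.
U = (-5.82×10⁻⁷) = -5.82×10⁻⁷ J.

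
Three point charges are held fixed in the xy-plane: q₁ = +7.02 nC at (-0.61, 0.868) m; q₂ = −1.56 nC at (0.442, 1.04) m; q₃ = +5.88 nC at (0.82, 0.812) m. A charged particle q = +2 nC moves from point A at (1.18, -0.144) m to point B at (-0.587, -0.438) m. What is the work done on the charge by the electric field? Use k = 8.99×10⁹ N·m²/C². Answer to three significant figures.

7.54×10⁻⁹ J

The work done by the electric force is W_field = −ΔU = −q(V_B − V_A) = q(V_A − V_B).
At A: distances to the source charges are 2.06 m, 1.40 m, 1.02 m; V_A = Σ kqᵢ/rᵢ = 72.4 V.
At B: distances to the source charges are 1.31 m, 1.80 m, 1.88 m; V_B = Σ kqᵢ/rᵢ = 68.6 V.
ΔV = V_B − V_A = -3.77 V.
W_field = −qΔV = −(2.00×10⁻⁹ C)(-3.77 V) = 7.54×10⁻⁹ J.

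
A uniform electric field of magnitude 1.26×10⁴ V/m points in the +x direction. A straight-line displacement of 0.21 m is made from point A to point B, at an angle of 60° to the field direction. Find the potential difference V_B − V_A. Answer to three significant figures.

-1320 V

Only the component of displacement along E changes the potential: ΔV = −E·d·cosθ.
ΔV = −(1.26×10⁴ V/m)(0.210 m)cos60° = -1320 V.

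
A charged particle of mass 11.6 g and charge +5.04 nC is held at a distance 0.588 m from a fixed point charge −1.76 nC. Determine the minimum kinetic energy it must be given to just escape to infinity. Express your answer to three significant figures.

1.36×10⁻⁷ J

To just escape, total mechanical energy must reach zero at infinity: ½mv²_min + U = 0, so ½mv²_min = −U = |kQq|/r.
|U| = |kQq|/r = (8.99×10⁹ N·m²/C²)(1.76×10⁻⁹)(5.04×10⁻⁹)/(0.588) = 1.36×10⁻⁷ J.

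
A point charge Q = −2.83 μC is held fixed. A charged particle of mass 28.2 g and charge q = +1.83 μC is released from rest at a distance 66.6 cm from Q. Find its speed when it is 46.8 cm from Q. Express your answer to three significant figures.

1.45 m/s

Only the electrostatic force acts, so mechanical energy is conserved: ½mv² = U₁ − U₂ = kQq(1/r₁ − 1/r₂).
U₁ − U₂ = (8.99×10⁹ N·m²/C²)(-2.83×10⁻⁶ C)(1.83×10⁻⁶ C)(1/0.666 − 1/0.468) = 0.0296 J.
v = √(2·0.0296/0.0282) = 1.45 m/s.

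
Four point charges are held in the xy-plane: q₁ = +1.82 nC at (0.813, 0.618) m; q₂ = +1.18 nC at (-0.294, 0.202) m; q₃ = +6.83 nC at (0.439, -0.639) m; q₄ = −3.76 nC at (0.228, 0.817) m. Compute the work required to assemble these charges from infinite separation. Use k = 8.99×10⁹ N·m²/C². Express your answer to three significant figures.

The work to assemble the configuration equals its total potential energy, U = Σ kqᵢqⱼ/rᵢⱼ over all pairs.
Pair separations: r₁₂ = 1.18 m, r₁₃ = 1.31 m, r₁₄ = 0.618 m, r₂₃ = 1.12 m, r₂₄ = 0.807 m, r₃₄ = 1.47 m.
Summing all 6 pair terms gives U = -1.39×10⁻⁷ J.

-1.39×10⁻⁷ J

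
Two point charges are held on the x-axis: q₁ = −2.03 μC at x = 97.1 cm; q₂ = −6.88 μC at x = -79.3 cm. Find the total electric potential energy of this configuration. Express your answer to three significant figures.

0.0712 J

The assembly work is the sum of pairwise potential energies, U = Σ_{i<j} kqᵢqⱼ/rᵢⱼ.
Pair separations: r₁₂ = 1.76 m.
U = (0.0712) = 0.0712 J.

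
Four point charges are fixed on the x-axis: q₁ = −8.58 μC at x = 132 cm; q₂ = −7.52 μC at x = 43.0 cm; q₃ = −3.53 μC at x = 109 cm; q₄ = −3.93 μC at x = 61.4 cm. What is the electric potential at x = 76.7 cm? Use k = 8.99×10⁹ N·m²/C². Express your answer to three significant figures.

The total potential is the scalar sum of each charge's contribution, V = Σ kqᵢ/rᵢ.
Distances from the field point to each charge: r₁ = 0.553 m, r₂ = 0.337 m, r₃ = 0.323 m, r₄ = 0.153 m.
V = k[(-8.58×10⁻⁶)/(0.553) + (-7.52×10⁻⁶)/(0.337) + (-3.53×10⁻⁶)/(0.323) + (-3.93×10⁻⁶)/(0.153)] = -6.69×10⁵ V.

-6.69×10⁵ V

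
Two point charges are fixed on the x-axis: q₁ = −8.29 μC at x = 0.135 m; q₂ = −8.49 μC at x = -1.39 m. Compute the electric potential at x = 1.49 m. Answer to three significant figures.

The total potential is the scalar sum of each charge's contribution, V = Σ kqᵢ/rᵢ.
Distances from the field point to each charge: r₁ = 1.35 m, r₂ = 2.88 m.
V = k[(-8.29×10⁻⁶)/(1.35) + (-8.49×10⁻⁶)/(2.88)] = -8.15×10⁴ V.

-8.15×10⁴ V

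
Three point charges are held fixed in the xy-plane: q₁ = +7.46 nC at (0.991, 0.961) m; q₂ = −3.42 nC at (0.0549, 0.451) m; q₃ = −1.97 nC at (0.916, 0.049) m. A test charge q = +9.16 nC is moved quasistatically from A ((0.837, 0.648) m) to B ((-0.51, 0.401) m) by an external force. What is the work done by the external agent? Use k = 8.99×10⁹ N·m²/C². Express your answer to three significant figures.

For quasistatic motion the external work equals the change in potential energy: W_ext = qΔV = q(V_B − V_A).
At A: distances to the source charges are 0.349 m, 0.807 m, 0.604 m; V_A = Σ kqᵢ/rᵢ = 125 V.
At B: distances to the source charges are 1.60 m, 0.567 m, 1.47 m; V_B = Σ kqᵢ/rᵢ = -24.4 V.
ΔV = V_B − V_A = -149 V.
W_ext = qΔV = (9.16×10⁻⁹ C)(-149 V) = -1.37×10⁻⁶ J.

-1.37×10⁻⁶ J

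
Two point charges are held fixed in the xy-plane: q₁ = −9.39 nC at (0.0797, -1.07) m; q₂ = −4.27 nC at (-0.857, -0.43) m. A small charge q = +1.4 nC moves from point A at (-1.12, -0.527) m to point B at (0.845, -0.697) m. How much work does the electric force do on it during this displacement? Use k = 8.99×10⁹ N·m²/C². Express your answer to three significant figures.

-1.11×10⁻⁷ J

The work done by the electric force is W_field = −ΔU = −q(V_B − V_A) = q(V_A − V_B).
At A: distances to the source charges are 1.32 m, 0.280 m; V_A = Σ kqᵢ/rᵢ = -201 V.
At B: distances to the source charges are 0.851 m, 1.72 m; V_B = Σ kqᵢ/rᵢ = -121 V.
ΔV = V_B − V_A = 79.6 V.
W_field = −qΔV = −(1.40×10⁻⁹ C)(79.6 V) = -1.11×10⁻⁷ J.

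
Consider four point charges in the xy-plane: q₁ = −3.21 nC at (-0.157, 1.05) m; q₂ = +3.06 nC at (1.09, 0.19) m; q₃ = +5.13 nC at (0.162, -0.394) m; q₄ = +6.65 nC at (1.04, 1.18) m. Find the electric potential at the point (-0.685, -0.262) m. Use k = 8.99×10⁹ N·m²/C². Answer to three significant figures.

Electric potential is a scalar, so the contributions from each charge add algebraically: V = Σ kqᵢ/rᵢ.
Distances from the field point to each charge: r₁ = 1.41 m, r₂ = 1.83 m, r₃ = 0.857 m, r₄ = 2.25 m.
V = k[(-3.21×10⁻⁹)/(1.41) + (3.06×10⁻⁹)/(1.83) + (5.13×10⁻⁹)/(0.857) + (6.65×10⁻⁹)/(2.25)] = 75.0 V.

75.0 V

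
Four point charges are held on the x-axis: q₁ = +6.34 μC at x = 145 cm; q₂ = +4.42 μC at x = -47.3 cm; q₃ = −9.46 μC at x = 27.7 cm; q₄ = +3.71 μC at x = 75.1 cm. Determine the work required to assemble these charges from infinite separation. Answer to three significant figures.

The assembly work is the sum of pairwise potential energies, U = Σ_{i<j} kqᵢqⱼ/rᵢⱼ.
Pair separations: r₁₂ = 1.92 m, r₁₃ = 1.17 m, r₁₄ = 0.699 m, r₂₃ = 0.750 m, r₂₄ = 1.22 m, r₃₄ = 0.474 m.
Summing all 6 pair terms gives U = -1.07 J.

-1.07 J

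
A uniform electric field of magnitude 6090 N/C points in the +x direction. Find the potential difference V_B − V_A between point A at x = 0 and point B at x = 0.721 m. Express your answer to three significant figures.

-4390 V

In a uniform field, potential decreases in the direction of E: V_B − V_A = −E·Δx.
V_B − V_A = −(6090 V/m)(0.721 m) = -4390 V.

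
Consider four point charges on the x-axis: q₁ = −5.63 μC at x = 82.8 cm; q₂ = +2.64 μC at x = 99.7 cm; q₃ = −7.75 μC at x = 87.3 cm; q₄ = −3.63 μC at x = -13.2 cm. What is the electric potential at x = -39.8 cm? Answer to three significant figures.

Electric potential is a scalar, so the contributions from each charge add algebraically: V = Σ kqᵢ/rᵢ.
Distances from the field point to each charge: r₁ = 1.23 m, r₂ = 1.40 m, r₃ = 1.27 m, r₄ = 0.266 m.
V = k[(-5.63×10⁻⁶)/(1.23) + (2.64×10⁻⁶)/(1.40) + (-7.75×10⁻⁶)/(1.27) + (-3.63×10⁻⁶)/(0.266)] = -2.02×10⁵ V.

-2.02×10⁵ V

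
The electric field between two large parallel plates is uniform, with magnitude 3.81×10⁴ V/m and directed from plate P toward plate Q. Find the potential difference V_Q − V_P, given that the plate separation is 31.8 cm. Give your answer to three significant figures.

-1.21×10⁴ V

In a uniform field, potential decreases in the direction of E: ΔV = −E·d for a displacement d parallel to E.
Going from P to Q is a displacement of 31.8 cm along the field, so V_Q − V_P = −Ed = -1.21×10⁴ V.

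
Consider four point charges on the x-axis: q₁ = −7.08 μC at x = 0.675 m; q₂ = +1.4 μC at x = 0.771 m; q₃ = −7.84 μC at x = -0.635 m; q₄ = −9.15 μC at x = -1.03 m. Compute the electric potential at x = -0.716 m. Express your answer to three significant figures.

The total potential is the scalar sum of each charge's contribution, V = Σ kqᵢ/rᵢ.
Distances from the field point to each charge: r₁ = 1.39 m, r₂ = 1.49 m, r₃ = 0.0810 m, r₄ = 0.314 m.
V = k[(-7.08×10⁻⁶)/(1.39) + (1.40×10⁻⁶)/(1.49) + (-7.84×10⁻⁶)/(0.0810) + (-9.15×10⁻⁶)/(0.314)] = -1.17×10⁶ V.

-1.17×10⁶ V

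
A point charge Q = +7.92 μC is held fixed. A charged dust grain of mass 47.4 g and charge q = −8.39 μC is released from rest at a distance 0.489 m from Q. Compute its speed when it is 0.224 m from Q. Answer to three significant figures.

Only the electrostatic force acts, so mechanical energy is conserved: ½mv² = U₁ − U₂ = kQq(1/r₁ − 1/r₂).
U₁ − U₂ = (8.99×10⁹ N·m²/C²)(7.92×10⁻⁶ C)(-8.39×10⁻⁶ C)(1/0.489 − 1/0.224) = 1.45 J.
v = √(2·1.45/0.0474) = 7.81 m/s.

7.81 m/s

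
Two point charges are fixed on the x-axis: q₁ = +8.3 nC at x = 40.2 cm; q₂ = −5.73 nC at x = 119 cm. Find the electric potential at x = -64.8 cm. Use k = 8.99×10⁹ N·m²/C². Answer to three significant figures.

Electric potential is a scalar, so the contributions from each charge add algebraically: V = Σ kqᵢ/rᵢ.
Distances from the field point to each charge: r₁ = 1.05 m, r₂ = 1.84 m.
V = k[(8.30×10⁻⁹)/(1.05) + (-5.73×10⁻⁹)/(1.84)] = 43.0 V.

43.0 V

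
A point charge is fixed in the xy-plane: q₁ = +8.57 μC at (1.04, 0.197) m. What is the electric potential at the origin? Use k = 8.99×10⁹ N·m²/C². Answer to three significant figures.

The total potential is the scalar sum of each charge's contribution, V = Σ kqᵢ/rᵢ.
Distances from the field point to each charge: r₁ = 1.06 m.
V = k[(8.57×10⁻⁶)/(1.06)] = 7.28×10⁴ V.

7.28×10⁴ V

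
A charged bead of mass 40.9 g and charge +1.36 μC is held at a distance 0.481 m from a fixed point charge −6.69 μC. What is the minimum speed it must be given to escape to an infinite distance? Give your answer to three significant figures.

2.88 m/s

To just escape, total mechanical energy must reach zero at infinity: ½mv²_min + U = 0, so ½mv²_min = −U = |kQq|/r.
|U| = |kQq|/r = (8.99×10⁹ N·m²/C²)(6.69×10⁻⁶)(1.36×10⁻⁶)/(0.481) = 0.170 J.
v_min = √(2|U|/m) = √(2·0.170/0.0409) = 2.88 m/s.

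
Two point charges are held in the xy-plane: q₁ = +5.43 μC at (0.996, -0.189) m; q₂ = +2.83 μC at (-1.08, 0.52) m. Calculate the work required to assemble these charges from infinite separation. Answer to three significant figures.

0.0630 J

The assembly work is the sum of pairwise potential energies, U = Σ_{i<j} kqᵢqⱼ/rᵢⱼ.
Pair separations: r₁₂ = 2.19 m.
U = (0.0630) = 0.0630 J.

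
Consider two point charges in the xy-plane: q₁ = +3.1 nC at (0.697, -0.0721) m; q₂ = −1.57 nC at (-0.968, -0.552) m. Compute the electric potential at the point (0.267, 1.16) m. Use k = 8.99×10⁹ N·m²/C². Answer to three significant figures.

Electric potential is a scalar, so the contributions from each charge add algebraically: V = Σ kqᵢ/rᵢ.
Distances from the field point to each charge: r₁ = 1.30 m, r₂ = 2.11 m.
V = k[(3.10×10⁻⁹)/(1.30) + (-1.57×10⁻⁹)/(2.11)] = 14.7 V.

14.7 V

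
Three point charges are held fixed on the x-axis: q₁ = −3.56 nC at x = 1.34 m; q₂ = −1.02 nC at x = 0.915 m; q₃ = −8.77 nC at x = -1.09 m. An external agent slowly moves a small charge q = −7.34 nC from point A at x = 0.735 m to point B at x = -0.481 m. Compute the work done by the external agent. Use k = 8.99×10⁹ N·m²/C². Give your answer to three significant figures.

For quasistatic motion the external work equals the change in potential energy: W_ext = qΔV = q(V_B − V_A).
At A: distances to the source charges are 0.605 m, 0.180 m, 1.83 m; V_A = Σ kqᵢ/rᵢ = -147 V.
At B: distances to the source charges are 1.82 m, 1.40 m, 0.609 m; V_B = Σ kqᵢ/rᵢ = -154 V.
ΔV = V_B − V_A = -6.56 V.
W_ext = qΔV = (-7.34×10⁻⁹ C)(-6.56 V) = 4.82×10⁻⁸ J.

4.82×10⁻⁸ J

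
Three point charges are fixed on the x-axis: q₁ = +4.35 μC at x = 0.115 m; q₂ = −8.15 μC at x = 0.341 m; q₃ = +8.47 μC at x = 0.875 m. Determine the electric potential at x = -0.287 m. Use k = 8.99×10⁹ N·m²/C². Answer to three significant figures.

The total potential is the scalar sum of each charge's contribution, V = Σ kqᵢ/rᵢ.
Distances from the field point to each charge: r₁ = 0.402 m, r₂ = 0.628 m, r₃ = 1.16 m.
V = k[(4.35×10⁻⁶)/(0.402) + (-8.15×10⁻⁶)/(0.628) + (8.47×10⁻⁶)/(1.16)] = 4.61×10⁴ V.

4.61×10⁴ V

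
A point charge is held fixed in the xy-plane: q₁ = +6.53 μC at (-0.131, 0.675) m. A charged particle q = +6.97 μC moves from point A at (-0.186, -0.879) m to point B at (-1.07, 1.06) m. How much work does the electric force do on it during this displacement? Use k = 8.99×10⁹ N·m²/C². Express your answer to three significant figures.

-0.140 J

The work done by the electric force is W_field = −ΔU = −q(V_B − V_A) = q(V_A − V_B).
At A: distance to the source charge is 1.55 m; V_A = kq₁/r = 3.78×10⁴ V.
At B: distance to the source charge is 1.01 m; V_B = kq₁/r = 5.78×10⁴ V.
ΔV = V_B − V_A = 2.01×10⁴ V.
W_field = −qΔV = −(6.97×10⁻⁶ C)(2.01×10⁴ V) = -0.140 J.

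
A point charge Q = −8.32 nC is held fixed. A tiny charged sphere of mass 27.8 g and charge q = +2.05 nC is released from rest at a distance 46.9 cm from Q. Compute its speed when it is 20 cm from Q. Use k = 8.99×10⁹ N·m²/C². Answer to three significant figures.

5.62×10⁻³ m/s

Only the electrostatic force acts, so mechanical energy is conserved: ½mv² = U₁ − U₂ = kQq(1/r₁ − 1/r₂).
U₁ − U₂ = (8.99×10⁹ N·m²/C²)(-8.32×10⁻⁹ C)(2.05×10⁻⁹ C)(1/0.469 − 1/0.200) = 4.40×10⁻⁷ J.
v = √(2·4.40×10⁻⁷/0.0278) = 5.62×10⁻³ m/s.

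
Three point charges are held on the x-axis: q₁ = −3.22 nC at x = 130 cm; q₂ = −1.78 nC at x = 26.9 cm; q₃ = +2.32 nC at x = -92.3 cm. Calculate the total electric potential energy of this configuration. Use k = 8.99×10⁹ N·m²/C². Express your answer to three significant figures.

The work to assemble the configuration equals its total potential energy, U = Σ kqᵢqⱼ/rᵢⱼ over all pairs.
Pair separations: r₁₂ = 1.03 m, r₁₃ = 2.22 m, r₂₃ = 1.19 m.
U = (5.00×10⁻⁸) + (-3.02×10⁻⁸) + (-3.11×10⁻⁸) = -1.14×10⁻⁸ J.

-1.14×10⁻⁸ J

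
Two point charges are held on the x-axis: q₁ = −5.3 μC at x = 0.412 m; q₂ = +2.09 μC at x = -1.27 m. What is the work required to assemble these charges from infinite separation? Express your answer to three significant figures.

The assembly work is the sum of pairwise potential energies, U = Σ_{i<j} kqᵢqⱼ/rᵢⱼ.
Pair separations: r₁₂ = 1.68 m.
U = (-0.0592) = -0.0592 J.

-0.0592 J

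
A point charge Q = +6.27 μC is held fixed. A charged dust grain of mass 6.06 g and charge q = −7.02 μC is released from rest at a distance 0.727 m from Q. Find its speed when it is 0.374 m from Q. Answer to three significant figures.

Only the electrostatic force acts, so mechanical energy is conserved: ½mv² = U₁ − U₂ = kQq(1/r₁ − 1/r₂).
U₁ − U₂ = (8.99×10⁹ N·m²/C²)(6.27×10⁻⁶ C)(-7.02×10⁻⁶ C)(1/0.727 − 1/0.374) = 0.514 J.
v = √(2·0.514/6.06×10⁻³) = 13.0 m/s.

13.0 m/s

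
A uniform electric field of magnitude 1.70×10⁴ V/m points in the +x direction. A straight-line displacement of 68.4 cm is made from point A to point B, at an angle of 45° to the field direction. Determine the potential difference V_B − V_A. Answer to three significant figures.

-8220 V

Only the component of displacement along E changes the potential: ΔV = −E·d·cosθ.
ΔV = −(1.70×10⁴ V/m)(0.684 m)cos45° = -8220 V.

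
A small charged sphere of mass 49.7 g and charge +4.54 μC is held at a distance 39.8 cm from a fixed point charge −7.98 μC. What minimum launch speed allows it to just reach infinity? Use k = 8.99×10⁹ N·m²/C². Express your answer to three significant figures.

To just escape, total mechanical energy must reach zero at infinity: ½mv²_min + U = 0, so ½mv²_min = −U = |kQq|/r.
|U| = |kQq|/r = (8.99×10⁹ N·m²/C²)(7.98×10⁻⁶)(4.54×10⁻⁶)/(0.398) = 0.818 J.
v_min = √(2|U|/m) = √(2·0.818/0.0497) = 5.74 m/s.

5.74 m/s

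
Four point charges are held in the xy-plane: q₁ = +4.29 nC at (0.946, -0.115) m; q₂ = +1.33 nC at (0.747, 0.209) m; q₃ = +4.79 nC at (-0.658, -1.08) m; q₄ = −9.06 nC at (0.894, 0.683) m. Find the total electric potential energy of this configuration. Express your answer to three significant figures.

The work to assemble the configuration equals its total potential energy, U = Σ kqᵢqⱼ/rᵢⱼ over all pairs.
Pair separations: r₁₂ = 0.380 m, r₁₃ = 1.87 m, r₁₄ = 0.800 m, r₂₃ = 1.91 m, r₂₄ = 0.496 m, r₃₄ = 2.35 m.
Summing all 6 pair terms gives U = -5.58×10⁻⁷ J.

-5.58×10⁻⁷ J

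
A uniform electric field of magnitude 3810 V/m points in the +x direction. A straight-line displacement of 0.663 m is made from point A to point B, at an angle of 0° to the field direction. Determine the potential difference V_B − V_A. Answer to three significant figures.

-2530 V

Only the component of displacement along E changes the potential: ΔV = −E·d·cosθ.
ΔV = −(3810 V/m)(0.663 m)cos0° = -2530 V.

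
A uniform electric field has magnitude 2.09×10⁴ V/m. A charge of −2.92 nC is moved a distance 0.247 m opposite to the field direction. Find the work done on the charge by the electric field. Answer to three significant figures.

1.51×10⁻⁵ J

The potential change for a displacement 0.247 m opposite to the field direction is ΔV = +Ed = 5160 V.
W_field = −qΔV = 1.51×10⁻⁵ J.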